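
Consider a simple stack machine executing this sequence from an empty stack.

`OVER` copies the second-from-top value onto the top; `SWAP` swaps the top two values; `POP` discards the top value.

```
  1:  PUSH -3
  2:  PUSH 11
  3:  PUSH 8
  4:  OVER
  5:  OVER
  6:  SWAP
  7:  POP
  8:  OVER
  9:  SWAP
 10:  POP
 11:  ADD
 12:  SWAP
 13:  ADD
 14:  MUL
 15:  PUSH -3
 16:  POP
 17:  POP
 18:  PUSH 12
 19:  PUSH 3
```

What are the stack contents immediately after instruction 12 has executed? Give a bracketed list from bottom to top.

PUSH -3  [-3]
PUSH 11  [-3, 11]
PUSH 8   [-3, 11, 8]
OVER     [-3, 11, 8, 11]
OVER     [-3, 11, 8, 11, 8]
SWAP     [-3, 11, 8, 8, 11]
POP      [-3, 11, 8, 8]
OVER     [-3, 11, 8, 8, 8]
SWAP     [-3, 11, 8, 8, 8]
POP      [-3, 11, 8, 8]
ADD      [-3, 11, 16]
SWAP     [-3, 16, 11]

[-3, 16, 11]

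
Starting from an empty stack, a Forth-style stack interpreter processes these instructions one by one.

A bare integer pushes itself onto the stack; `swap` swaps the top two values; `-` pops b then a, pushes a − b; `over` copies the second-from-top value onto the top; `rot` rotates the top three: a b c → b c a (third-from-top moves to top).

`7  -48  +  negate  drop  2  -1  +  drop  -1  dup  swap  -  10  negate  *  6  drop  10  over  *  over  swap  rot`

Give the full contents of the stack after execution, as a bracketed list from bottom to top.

7      -> [7]
-48    -> [7, -48]
+      -> [-41]
negate -> [41]
drop   -> []
2      -> [2]
-1     -> [2, -1]
+      -> [1]
drop   -> []
-1     -> [-1]
dup    -> [-1, -1]
swap   -> [-1, -1]
-      -> [0]
10     -> [0, 10]
negate -> [0, -10]
*      -> [0]
6      -> [0, 6]
drop   -> [0]
10     -> [0, 10]
over   -> [0, 10, 0]
*      -> [0, 0]
over   -> [0, 0, 0]
swap   -> [0, 0, 0]
rot    -> [0, 0, 0]

[0, 0, 0]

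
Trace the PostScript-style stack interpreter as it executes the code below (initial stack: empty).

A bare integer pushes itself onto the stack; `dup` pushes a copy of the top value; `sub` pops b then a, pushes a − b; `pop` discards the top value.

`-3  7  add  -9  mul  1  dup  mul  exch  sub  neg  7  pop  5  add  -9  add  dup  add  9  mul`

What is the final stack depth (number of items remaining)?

-3   -> [-3]
7    -> [-3, 7]
add  -> [4]
-9   -> [4, -9]
mul  -> [-36]
1    -> [-36, 1]
dup  -> [-36, 1, 1]
mul  -> [-36, 1]
exch -> [1, -36]
sub  -> [37]
neg  -> [-37]
7    -> [-37, 7]
pop  -> [-37]
5    -> [-37, 5]
add  -> [-32]
-9   -> [-32, -9]
add  -> [-41]
dup  -> [-41, -41]
add  -> [-82]
9    -> [-82, 9]
mul  -> [-738]

1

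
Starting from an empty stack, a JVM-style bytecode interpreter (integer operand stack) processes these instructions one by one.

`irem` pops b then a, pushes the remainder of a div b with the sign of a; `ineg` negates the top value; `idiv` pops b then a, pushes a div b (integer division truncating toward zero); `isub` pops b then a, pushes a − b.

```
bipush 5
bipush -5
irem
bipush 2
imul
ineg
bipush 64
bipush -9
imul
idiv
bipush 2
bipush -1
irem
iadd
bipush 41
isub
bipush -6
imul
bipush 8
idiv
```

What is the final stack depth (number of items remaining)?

1

bipush 5  → [5]
bipush -5 → [5, -5]
irem      → [0]
bipush 2  → [0, 2]
imul      → [0]
ineg      → [0]
bipush 64 → [0, 64]
bipush -9 → [0, 64, -9]
imul      → [0, -576]
idiv      → [0]
bipush 2  → [0, 2]
bipush -1 → [0, 2, -1]
irem      → [0, 0]
iadd      → [0]
bipush 41 → [0, 41]
isub      → [-41]
bipush -6 → [-41, -6]
imul      → [246]
bipush 8  → [246, 8]
idiv      → [30]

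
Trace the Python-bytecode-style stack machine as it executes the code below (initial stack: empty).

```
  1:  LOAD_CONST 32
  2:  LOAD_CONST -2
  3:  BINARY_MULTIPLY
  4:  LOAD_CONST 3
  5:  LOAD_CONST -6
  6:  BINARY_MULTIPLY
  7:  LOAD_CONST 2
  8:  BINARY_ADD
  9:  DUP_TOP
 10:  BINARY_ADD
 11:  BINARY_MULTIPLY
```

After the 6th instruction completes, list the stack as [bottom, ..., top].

[-64, -18]

LOAD_CONST 32   : [32]
LOAD_CONST -2   : [32, -2]
BINARY_MULTIPLY : [-64]
LOAD_CONST 3    : [-64, 3]
LOAD_CONST -6   : [-64, 3, -6]
BINARY_MULTIPLY : [-64, -18]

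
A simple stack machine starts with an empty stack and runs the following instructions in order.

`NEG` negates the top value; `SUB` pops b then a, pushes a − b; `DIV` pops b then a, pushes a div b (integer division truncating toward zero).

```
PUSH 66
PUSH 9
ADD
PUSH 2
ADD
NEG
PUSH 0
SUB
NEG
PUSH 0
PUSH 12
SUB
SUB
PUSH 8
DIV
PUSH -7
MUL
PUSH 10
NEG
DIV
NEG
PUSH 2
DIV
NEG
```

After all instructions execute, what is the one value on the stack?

3

PUSH 66  66
PUSH 9   66 9
ADD      75
PUSH 2   75 2
ADD      77
NEG      -77
PUSH 0   -77 0
SUB      -77
NEG      77
PUSH 0   77 0
PUSH 12  77 0 12
SUB      77 -12
SUB      89
PUSH 8   89 8
DIV      11
PUSH -7  11 -7
MUL      -77
PUSH 10  -77 10
NEG      -77 -10
DIV      7
NEG      -7
PUSH 2   -7 2
DIV      -3
NEG      3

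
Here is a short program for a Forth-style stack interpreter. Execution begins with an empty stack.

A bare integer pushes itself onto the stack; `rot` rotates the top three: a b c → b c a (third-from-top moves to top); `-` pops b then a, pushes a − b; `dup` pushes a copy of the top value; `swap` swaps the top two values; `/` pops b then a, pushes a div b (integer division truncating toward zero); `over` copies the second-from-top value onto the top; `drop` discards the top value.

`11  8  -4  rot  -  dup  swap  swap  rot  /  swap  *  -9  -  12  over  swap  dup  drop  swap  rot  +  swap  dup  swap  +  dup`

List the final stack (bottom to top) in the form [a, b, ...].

11   -> [11]
8    -> [11, 8]
-4   -> [11, 8, -4]
rot  -> [8, -4, 11]
-    -> [8, -15]
dup  -> [8, -15, -15]
swap -> [8, -15, -15]
swap -> [8, -15, -15]
rot  -> [-15, -15, 8]
/    -> [-15, -1]
swap -> [-1, -15]
*    -> [15]
-9   -> [15, -9]
-    -> [24]
12   -> [24, 12]
over -> [24, 12, 24]
swap -> [24, 24, 12]
dup  -> [24, 24, 12, 12]
drop -> [24, 24, 12]
swap -> [24, 12, 24]
rot  -> [12, 24, 24]
+    -> [12, 48]
swap -> [48, 12]
dup  -> [48, 12, 12]
swap -> [48, 12, 12]
+    -> [48, 24]
dup  -> [48, 24, 24]

[48, 24, 24]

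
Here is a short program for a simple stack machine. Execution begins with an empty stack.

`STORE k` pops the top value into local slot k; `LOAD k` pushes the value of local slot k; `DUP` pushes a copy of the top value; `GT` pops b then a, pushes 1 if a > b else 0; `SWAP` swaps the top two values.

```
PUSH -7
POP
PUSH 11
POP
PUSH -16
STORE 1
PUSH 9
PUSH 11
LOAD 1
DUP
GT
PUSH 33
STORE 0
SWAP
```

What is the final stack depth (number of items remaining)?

PUSH -7   [-7]
POP       []
PUSH 11   [11]
POP       []
PUSH -16  [-16]
STORE 1   []
PUSH 9    [9]
PUSH 11   [9, 11]
LOAD 1    [9, 11, -16]
DUP       [9, 11, -16, -16]
GT        [9, 11, 0]
PUSH 33   [9, 11, 0, 33]
STORE 0   [9, 11, 0]
SWAP      [9, 0, 11]

3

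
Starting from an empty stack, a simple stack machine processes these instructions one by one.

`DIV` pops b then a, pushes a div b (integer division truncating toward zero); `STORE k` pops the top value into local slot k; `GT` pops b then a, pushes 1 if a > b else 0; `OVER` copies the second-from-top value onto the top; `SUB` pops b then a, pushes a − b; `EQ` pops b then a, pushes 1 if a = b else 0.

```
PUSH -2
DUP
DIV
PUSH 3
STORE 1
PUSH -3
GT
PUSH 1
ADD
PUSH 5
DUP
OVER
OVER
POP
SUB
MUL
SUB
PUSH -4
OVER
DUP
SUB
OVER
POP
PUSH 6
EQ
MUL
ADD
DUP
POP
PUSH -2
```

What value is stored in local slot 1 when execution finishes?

PUSH -2 : -2
DUP     : -2 -2
DIV     : 1
PUSH 3  : 1 3
STORE 1 : 1
PUSH -3 : 1 -3
GT      : 1
PUSH 1  : 1 1
ADD     : 2
PUSH 5  : 2 5
DUP     : 2 5 5
OVER    : 2 5 5 5
OVER    : 2 5 5 5 5
POP     : 2 5 5 5
SUB     : 2 5 0
MUL     : 2 0
SUB     : 2
PUSH -4 : 2 -4
OVER    : 2 -4 2
DUP     : 2 -4 2 2
SUB     : 2 -4 0
OVER    : 2 -4 0 -4
POP     : 2 -4 0
PUSH 6  : 2 -4 0 6
EQ      : 2 -4 0
MUL     : 2 0
ADD     : 2
DUP     : 2 2
POP     : 2
PUSH -2 : 2 -2

3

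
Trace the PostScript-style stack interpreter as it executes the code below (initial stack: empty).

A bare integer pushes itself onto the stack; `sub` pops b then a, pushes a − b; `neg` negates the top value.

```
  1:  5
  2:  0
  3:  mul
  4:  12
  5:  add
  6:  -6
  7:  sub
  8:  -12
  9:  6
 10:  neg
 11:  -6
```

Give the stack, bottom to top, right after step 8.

5   -> [5]
0   -> [5, 0]
mul -> [0]
12  -> [0, 12]
add -> [12]
-6  -> [12, -6]
sub -> [18]
-12 -> [18, -12]

[18, -12]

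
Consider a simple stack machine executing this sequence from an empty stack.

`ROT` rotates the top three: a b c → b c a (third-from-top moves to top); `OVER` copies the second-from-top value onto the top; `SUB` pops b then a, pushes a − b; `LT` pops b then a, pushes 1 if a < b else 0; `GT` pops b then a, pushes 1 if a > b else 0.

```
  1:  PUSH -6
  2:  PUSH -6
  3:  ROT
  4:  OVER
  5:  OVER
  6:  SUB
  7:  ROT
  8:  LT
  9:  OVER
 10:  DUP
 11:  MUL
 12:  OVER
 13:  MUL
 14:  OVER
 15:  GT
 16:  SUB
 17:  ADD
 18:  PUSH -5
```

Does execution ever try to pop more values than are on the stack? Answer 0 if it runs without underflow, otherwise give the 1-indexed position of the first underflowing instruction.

3

PUSH -6 → [-6]
PUSH -6 → [-6, -6]
ROT  — needs 3 operands, stack has 2 → underflow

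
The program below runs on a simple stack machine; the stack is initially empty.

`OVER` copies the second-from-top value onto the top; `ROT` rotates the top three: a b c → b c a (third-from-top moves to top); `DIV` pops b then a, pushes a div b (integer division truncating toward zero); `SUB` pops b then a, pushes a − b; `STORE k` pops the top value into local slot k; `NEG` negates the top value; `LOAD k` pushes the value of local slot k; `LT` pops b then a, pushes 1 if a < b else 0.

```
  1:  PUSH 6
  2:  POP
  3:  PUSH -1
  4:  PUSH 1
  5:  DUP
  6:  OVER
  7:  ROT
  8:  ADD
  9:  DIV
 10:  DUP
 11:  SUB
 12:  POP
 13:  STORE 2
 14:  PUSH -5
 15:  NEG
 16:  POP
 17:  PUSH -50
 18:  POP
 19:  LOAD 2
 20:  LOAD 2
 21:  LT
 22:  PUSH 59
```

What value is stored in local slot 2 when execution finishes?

PUSH 6   -> [6]
POP      -> []
PUSH -1  -> [-1]
PUSH 1   -> [-1, 1]
DUP      -> [-1, 1, 1]
OVER     -> [-1, 1, 1, 1]
ROT      -> [-1, 1, 1, 1]
ADD      -> [-1, 1, 2]
DIV      -> [-1, 0]
DUP      -> [-1, 0, 0]
SUB      -> [-1, 0]
POP      -> [-1]
STORE 2  -> []
PUSH -5  -> [-5]
NEG      -> [5]
POP      -> []
PUSH -50 -> [-50]
POP      -> []
LOAD 2   -> [-1]
LOAD 2   -> [-1, -1]
LT       -> [0]
PUSH 59  -> [0, 59]

-1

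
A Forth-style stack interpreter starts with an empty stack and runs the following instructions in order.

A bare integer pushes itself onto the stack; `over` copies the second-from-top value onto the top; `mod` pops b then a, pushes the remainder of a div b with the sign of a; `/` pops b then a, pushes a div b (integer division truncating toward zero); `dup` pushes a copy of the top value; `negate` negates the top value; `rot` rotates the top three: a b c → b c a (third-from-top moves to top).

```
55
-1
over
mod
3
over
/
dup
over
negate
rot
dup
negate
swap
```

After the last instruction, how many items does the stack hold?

6

55      55
-1      55 -1
over    55 -1 55
mod     55 -1
3       55 -1 3
over    55 -1 3 -1
/       55 -1 -3
dup     55 -1 -3 -3
over    55 -1 -3 -3 -3
negate  55 -1 -3 -3 3
rot     55 -1 -3 3 -3
dup     55 -1 -3 3 -3 -3
negate  55 -1 -3 3 -3 3
swap    55 -1 -3 3 3 -3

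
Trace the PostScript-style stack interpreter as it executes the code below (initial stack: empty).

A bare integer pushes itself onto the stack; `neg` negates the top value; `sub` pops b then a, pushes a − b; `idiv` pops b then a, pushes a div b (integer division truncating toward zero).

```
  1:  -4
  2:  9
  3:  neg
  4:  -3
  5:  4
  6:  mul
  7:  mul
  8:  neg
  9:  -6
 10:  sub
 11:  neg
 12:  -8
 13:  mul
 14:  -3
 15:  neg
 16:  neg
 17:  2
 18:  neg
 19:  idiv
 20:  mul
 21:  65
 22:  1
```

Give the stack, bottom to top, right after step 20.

-4   : [-4]
9    : [-4, 9]
neg  : [-4, -9]
-3   : [-4, -9, -3]
4    : [-4, -9, -3, 4]
mul  : [-4, -9, -12]
mul  : [-4, 108]
neg  : [-4, -108]
-6   : [-4, -108, -6]
sub  : [-4, -102]
neg  : [-4, 102]
-8   : [-4, 102, -8]
mul  : [-4, -816]
-3   : [-4, -816, -3]
neg  : [-4, -816, 3]
neg  : [-4, -816, -3]
2    : [-4, -816, -3, 2]
neg  : [-4, -816, -3, -2]
idiv : [-4, -816, 1]
mul  : [-4, -816]

[-4, -816]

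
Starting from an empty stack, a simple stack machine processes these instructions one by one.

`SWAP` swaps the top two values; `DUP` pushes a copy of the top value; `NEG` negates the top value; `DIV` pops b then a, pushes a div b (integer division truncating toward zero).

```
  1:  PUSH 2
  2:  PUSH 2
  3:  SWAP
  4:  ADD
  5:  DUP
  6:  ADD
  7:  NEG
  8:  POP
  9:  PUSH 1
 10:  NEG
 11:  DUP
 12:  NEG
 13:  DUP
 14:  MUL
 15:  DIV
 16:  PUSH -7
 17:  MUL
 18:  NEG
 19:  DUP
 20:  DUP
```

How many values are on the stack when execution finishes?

3

PUSH 2  → [2]
PUSH 2  → [2, 2]
SWAP    → [2, 2]
ADD     → [4]
DUP     → [4, 4]
ADD     → [8]
NEG     → [-8]
POP     → []
PUSH 1  → [1]
NEG     → [-1]
DUP     → [-1, -1]
NEG     → [-1, 1]
DUP     → [-1, 1, 1]
MUL     → [-1, 1]
DIV     → [-1]
PUSH -7 → [-1, -7]
MUL     → [7]
NEG     → [-7]
DUP     → [-7, -7]
DUP     → [-7, -7, -7]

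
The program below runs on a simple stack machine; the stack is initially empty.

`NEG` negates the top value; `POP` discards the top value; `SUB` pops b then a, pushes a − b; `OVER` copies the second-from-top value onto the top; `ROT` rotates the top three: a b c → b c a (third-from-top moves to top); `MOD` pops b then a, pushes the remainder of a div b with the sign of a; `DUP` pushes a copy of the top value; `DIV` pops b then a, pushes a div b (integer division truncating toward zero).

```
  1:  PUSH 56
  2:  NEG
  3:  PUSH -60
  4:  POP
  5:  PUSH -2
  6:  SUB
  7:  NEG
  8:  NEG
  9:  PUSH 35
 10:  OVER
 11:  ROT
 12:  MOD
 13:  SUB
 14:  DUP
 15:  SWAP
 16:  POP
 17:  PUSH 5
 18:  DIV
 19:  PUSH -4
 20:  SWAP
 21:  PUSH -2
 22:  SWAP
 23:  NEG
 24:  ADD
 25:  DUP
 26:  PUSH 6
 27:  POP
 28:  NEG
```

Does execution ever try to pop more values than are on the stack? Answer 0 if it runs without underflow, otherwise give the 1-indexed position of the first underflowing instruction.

0

PUSH 56  : 56
NEG      : -56
PUSH -60 : -56 -60
POP      : -56
PUSH -2  : -56 -2
SUB      : -54
NEG      : 54
NEG      : -54
PUSH 35  : -54 35
OVER     : -54 35 -54
ROT      : 35 -54 -54
MOD      : 35 0
SUB      : 35
DUP      : 35 35
SWAP     : 35 35
POP      : 35
PUSH 5   : 35 5
DIV      : 7
PUSH -4  : 7 -4
SWAP     : -4 7
PUSH -2  : -4 7 -2
SWAP     : -4 -2 7
NEG      : -4 -2 -7
ADD      : -4 -9
DUP      : -4 -9 -9
PUSH 6   : -4 -9 -9 6
POP      : -4 -9 -9
NEG      : -4 -9 9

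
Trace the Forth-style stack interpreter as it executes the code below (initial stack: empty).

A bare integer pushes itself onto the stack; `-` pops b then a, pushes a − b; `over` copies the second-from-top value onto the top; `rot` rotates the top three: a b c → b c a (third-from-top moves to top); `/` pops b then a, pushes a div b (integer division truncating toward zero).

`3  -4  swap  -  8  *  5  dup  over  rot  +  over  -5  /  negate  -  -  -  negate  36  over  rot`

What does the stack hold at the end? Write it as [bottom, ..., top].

3       [3]
-4      [3, -4]
swap    [-4, 3]
-       [-7]
8       [-7, 8]
*       [-56]
5       [-56, 5]
dup     [-56, 5, 5]
over    [-56, 5, 5, 5]
rot     [-56, 5, 5, 5]
+       [-56, 5, 10]
over    [-56, 5, 10, 5]
-5      [-56, 5, 10, 5, -5]
/       [-56, 5, 10, -1]
negate  [-56, 5, 10, 1]
-       [-56, 5, 9]
-       [-56, -4]
-       [-52]
negate  [52]
36      [52, 36]
over    [52, 36, 52]
rot     [36, 52, 52]

[36, 52, 52]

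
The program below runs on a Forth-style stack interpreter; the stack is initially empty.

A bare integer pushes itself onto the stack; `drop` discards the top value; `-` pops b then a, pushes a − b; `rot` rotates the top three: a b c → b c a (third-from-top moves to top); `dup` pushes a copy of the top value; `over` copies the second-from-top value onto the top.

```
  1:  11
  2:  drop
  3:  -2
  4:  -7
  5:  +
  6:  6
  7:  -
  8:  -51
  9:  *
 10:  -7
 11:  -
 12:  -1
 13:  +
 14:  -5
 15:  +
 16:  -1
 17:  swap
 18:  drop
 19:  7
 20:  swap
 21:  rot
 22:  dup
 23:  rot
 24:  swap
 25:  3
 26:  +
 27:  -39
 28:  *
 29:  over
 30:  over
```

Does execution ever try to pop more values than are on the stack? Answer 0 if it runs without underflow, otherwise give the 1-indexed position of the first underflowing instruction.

21

11   : [11]
drop : []
-2   : [-2]
-7   : [-2, -7]
+    : [-9]
6    : [-9, 6]
-    : [-15]
-51  : [-15, -51]
*    : [765]
-7   : [765, -7]
-    : [772]
-1   : [772, -1]
+    : [771]
-5   : [771, -5]
+    : [766]
-1   : [766, -1]
swap : [-1, 766]
drop : [-1]
7    : [-1, 7]
swap : [7, -1]
rot  — needs 3 operands, stack has 2 → underflow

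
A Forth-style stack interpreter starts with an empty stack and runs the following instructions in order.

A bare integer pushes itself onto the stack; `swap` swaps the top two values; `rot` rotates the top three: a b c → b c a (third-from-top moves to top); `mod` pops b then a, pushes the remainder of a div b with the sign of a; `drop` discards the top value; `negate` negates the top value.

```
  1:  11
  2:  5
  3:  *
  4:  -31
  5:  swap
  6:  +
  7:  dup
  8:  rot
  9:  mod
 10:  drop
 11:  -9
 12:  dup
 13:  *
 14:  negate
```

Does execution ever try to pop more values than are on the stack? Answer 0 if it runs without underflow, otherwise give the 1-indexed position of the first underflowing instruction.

11    [11]
5     [11, 5]
*     [55]
-31   [55, -31]
swap  [-31, 55]
+     [24]
dup   [24, 24]
rot  — needs 3 operands, stack has 2 → underflow

8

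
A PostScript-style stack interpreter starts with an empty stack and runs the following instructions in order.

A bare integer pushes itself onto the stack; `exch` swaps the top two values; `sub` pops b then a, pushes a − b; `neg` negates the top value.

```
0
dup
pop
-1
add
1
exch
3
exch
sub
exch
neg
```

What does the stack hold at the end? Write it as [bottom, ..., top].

[4, -1]

0    → 0
dup  → 0 0
pop  → 0
-1   → 0 -1
add  → -1
1    → -1 1
exch → 1 -1
3    → 1 -1 3
exch → 1 3 -1
sub  → 1 4
exch → 4 1
neg  → 4 -1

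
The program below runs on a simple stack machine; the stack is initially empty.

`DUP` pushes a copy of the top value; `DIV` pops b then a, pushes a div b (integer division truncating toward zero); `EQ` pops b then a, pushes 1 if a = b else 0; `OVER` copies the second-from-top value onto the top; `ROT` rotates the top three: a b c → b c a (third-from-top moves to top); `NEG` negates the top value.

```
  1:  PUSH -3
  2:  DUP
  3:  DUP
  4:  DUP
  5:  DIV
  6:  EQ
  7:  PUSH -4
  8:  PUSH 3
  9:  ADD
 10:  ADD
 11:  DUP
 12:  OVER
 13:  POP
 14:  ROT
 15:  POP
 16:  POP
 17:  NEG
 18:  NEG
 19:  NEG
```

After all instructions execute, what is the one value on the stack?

1

PUSH -3 : -3
DUP     : -3 -3
DUP     : -3 -3 -3
DUP     : -3 -3 -3 -3
DIV     : -3 -3 1
EQ      : -3 0
PUSH -4 : -3 0 -4
PUSH 3  : -3 0 -4 3
ADD     : -3 0 -1
ADD     : -3 -1
DUP     : -3 -1 -1
OVER    : -3 -1 -1 -1
POP     : -3 -1 -1
ROT     : -1 -1 -3
POP     : -1 -1
POP     : -1
NEG     : 1
NEG     : -1
NEG     : 1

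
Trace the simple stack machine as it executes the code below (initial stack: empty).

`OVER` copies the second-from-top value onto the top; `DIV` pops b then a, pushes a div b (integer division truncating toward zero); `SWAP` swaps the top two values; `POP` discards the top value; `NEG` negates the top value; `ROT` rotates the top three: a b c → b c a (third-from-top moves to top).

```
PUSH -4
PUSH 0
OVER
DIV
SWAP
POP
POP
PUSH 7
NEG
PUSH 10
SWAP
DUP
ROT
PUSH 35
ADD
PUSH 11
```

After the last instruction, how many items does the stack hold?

PUSH -4 → [-4]
PUSH 0  → [-4, 0]
OVER    → [-4, 0, -4]
DIV     → [-4, 0]
SWAP    → [0, -4]
POP     → [0]
POP     → []
PUSH 7  → [7]
NEG     → [-7]
PUSH 10 → [-7, 10]
SWAP    → [10, -7]
DUP     → [10, -7, -7]
ROT     → [-7, -7, 10]
PUSH 35 → [-7, -7, 10, 35]
ADD     → [-7, -7, 45]
PUSH 11 → [-7, -7, 45, 11]

4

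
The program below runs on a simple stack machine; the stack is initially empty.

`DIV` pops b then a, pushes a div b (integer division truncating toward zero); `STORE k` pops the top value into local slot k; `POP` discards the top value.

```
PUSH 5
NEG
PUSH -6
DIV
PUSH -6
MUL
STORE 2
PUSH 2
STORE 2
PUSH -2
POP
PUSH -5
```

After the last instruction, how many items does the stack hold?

PUSH 5  -> 5
NEG     -> -5
PUSH -6 -> -5 -6
DIV     -> 0
PUSH -6 -> 0 -6
MUL     -> 0
STORE 2 -> (empty)
PUSH 2  -> 2
STORE 2 -> (empty)
PUSH -2 -> -2
POP     -> (empty)
PUSH -5 -> -5

1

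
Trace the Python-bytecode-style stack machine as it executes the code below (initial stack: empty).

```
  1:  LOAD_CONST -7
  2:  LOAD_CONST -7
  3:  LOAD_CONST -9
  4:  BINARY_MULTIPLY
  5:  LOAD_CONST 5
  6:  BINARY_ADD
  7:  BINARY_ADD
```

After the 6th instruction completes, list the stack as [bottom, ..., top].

LOAD_CONST -7   : -7
LOAD_CONST -7   : -7 -7
LOAD_CONST -9   : -7 -7 -9
BINARY_MULTIPLY : -7 63
LOAD_CONST 5    : -7 63 5
BINARY_ADD      : -7 68

[-7, 68]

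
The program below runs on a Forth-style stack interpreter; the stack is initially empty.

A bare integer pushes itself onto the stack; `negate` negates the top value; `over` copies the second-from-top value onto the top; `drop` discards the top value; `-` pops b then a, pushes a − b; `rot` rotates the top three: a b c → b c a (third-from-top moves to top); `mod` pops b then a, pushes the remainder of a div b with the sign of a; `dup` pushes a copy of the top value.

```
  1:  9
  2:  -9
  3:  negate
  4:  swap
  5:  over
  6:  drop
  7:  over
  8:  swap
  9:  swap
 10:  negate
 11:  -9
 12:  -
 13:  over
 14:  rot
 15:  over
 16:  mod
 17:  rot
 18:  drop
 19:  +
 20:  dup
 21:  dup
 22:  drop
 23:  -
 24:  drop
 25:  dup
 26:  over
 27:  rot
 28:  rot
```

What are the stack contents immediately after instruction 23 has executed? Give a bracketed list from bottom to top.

9      → [9]
-9     → [9, -9]
negate → [9, 9]
swap   → [9, 9]
over   → [9, 9, 9]
drop   → [9, 9]
over   → [9, 9, 9]
swap   → [9, 9, 9]
swap   → [9, 9, 9]
negate → [9, 9, -9]
-9     → [9, 9, -9, -9]
-      → [9, 9, 0]
over   → [9, 9, 0, 9]
rot    → [9, 0, 9, 9]
over   → [9, 0, 9, 9, 9]
mod    → [9, 0, 9, 0]
rot    → [9, 9, 0, 0]
drop   → [9, 9, 0]
+      → [9, 9]
dup    → [9, 9, 9]
dup    → [9, 9, 9, 9]
drop   → [9, 9, 9]
-      → [9, 0]

[9, 0]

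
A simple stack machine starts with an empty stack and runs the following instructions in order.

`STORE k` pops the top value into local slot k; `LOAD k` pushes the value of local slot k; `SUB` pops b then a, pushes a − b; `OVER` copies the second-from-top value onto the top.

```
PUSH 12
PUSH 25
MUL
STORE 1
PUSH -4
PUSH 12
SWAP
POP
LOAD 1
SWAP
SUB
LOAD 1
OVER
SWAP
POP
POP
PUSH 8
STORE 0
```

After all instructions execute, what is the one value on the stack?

PUSH 12 -> 12
PUSH 25 -> 12 25
MUL     -> 300
STORE 1 -> (empty)
PUSH -4 -> -4
PUSH 12 -> -4 12
SWAP    -> 12 -4
POP     -> 12
LOAD 1  -> 12 300
SWAP    -> 300 12
SUB     -> 288
LOAD 1  -> 288 300
OVER    -> 288 300 288
SWAP    -> 288 288 300
POP     -> 288 288
POP     -> 288
PUSH 8  -> 288 8
STORE 0 -> 288

288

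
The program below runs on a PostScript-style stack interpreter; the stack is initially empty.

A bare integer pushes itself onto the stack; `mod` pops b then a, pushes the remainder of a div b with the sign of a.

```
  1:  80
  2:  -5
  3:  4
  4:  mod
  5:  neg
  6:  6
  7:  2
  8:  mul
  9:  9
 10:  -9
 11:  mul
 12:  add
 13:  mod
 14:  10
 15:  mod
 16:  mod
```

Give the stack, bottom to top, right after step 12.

80  → 80
-5  → 80 -5
4   → 80 -5 4
mod → 80 -1
neg → 80 1
6   → 80 1 6
2   → 80 1 6 2
mul → 80 1 12
9   → 80 1 12 9
-9  → 80 1 12 9 -9
mul → 80 1 12 -81
add → 80 1 -69

[80, 1, -69]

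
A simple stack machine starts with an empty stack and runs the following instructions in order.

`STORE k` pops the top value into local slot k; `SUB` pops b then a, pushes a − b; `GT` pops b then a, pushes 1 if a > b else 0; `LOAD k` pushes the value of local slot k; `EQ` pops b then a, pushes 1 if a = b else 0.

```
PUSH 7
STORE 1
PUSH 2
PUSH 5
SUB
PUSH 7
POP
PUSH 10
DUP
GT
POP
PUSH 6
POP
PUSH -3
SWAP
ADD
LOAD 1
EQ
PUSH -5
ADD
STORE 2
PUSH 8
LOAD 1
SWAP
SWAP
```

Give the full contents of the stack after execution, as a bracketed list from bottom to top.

[8, 7]

PUSH 7   [7]
STORE 1  []
PUSH 2   [2]
PUSH 5   [2, 5]
SUB      [-3]
PUSH 7   [-3, 7]
POP      [-3]
PUSH 10  [-3, 10]
DUP      [-3, 10, 10]
GT       [-3, 0]
POP      [-3]
PUSH 6   [-3, 6]
POP      [-3]
PUSH -3  [-3, -3]
SWAP     [-3, -3]
ADD      [-6]
LOAD 1   [-6, 7]
EQ       [0]
PUSH -5  [0, -5]
ADD      [-5]
STORE 2  []
PUSH 8   [8]
LOAD 1   [8, 7]
SWAP     [7, 8]
SWAP     [8, 7]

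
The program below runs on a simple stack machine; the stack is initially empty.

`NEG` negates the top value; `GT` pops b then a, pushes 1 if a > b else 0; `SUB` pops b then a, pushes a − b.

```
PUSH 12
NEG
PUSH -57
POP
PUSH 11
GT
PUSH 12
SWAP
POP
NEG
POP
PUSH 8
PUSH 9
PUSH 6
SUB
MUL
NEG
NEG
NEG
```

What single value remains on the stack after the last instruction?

-24

PUSH 12  : 12
NEG      : -12
PUSH -57 : -12 -57
POP      : -12
PUSH 11  : -12 11
GT       : 0
PUSH 12  : 0 12
SWAP     : 12 0
POP      : 12
NEG      : -12
POP      : (empty)
PUSH 8   : 8
PUSH 9   : 8 9
PUSH 6   : 8 9 6
SUB      : 8 3
MUL      : 24
NEG      : -24
NEG      : 24
NEG      : -24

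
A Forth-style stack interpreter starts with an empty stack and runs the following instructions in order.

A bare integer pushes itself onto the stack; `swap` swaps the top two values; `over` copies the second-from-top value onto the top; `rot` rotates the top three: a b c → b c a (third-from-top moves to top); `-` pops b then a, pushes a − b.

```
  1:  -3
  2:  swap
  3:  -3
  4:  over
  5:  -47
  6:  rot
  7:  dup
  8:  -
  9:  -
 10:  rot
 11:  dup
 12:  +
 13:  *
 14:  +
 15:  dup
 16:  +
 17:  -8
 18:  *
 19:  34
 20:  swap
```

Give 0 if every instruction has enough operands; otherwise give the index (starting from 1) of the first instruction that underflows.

-3  -3
swap  — needs 2 operands, stack has 1 → underflow

2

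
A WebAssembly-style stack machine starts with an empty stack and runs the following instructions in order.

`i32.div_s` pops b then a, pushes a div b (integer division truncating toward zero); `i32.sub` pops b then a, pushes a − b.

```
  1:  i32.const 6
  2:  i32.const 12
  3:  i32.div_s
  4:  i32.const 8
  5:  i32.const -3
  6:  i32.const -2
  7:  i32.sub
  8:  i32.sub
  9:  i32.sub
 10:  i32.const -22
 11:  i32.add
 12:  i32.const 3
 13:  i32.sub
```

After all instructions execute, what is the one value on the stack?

-34

i32.const 6   -> 6
i32.const 12  -> 6 12
i32.div_s     -> 0
i32.const 8   -> 0 8
i32.const -3  -> 0 8 -3
i32.const -2  -> 0 8 -3 -2
i32.sub       -> 0 8 -1
i32.sub       -> 0 9
i32.sub       -> -9
i32.const -22 -> -9 -22
i32.add       -> -31
i32.const 3   -> -31 3
i32.sub       -> -34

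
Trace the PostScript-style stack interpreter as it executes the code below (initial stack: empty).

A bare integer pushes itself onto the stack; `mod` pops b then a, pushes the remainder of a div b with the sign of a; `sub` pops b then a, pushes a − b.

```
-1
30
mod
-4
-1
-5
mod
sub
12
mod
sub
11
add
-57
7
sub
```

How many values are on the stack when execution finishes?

-1  → -1
30  → -1 30
mod → -1
-4  → -1 -4
-1  → -1 -4 -1
-5  → -1 -4 -1 -5
mod → -1 -4 -1
sub → -1 -3
12  → -1 -3 12
mod → -1 -3
sub → 2
11  → 2 11
add → 13
-57 → 13 -57
7   → 13 -57 7
sub → 13 -64

2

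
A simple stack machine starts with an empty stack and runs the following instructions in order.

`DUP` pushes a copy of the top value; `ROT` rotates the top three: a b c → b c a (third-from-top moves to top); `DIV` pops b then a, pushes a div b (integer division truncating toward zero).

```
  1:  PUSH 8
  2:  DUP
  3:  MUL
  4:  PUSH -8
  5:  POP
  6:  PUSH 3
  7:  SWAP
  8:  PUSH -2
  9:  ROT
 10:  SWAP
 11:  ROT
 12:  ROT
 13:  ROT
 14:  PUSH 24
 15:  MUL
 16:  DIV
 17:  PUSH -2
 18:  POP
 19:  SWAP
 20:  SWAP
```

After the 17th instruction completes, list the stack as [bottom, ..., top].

[64, 0, -2]

PUSH 8  -> 8
DUP     -> 8 8
MUL     -> 64
PUSH -8 -> 64 -8
POP     -> 64
PUSH 3  -> 64 3
SWAP    -> 3 64
PUSH -2 -> 3 64 -2
ROT     -> 64 -2 3
SWAP    -> 64 3 -2
ROT     -> 3 -2 64
ROT     -> -2 64 3
ROT     -> 64 3 -2
PUSH 24 -> 64 3 -2 24
MUL     -> 64 3 -48
DIV     -> 64 0
PUSH -2 -> 64 0 -2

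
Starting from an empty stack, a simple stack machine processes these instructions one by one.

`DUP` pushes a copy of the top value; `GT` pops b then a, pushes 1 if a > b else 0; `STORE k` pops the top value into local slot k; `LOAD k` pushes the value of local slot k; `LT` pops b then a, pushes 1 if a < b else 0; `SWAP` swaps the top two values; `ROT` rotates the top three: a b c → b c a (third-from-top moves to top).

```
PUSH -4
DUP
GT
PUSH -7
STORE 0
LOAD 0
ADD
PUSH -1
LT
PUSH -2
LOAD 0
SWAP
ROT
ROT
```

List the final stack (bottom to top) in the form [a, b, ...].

PUSH -4 : [-4]
DUP     : [-4, -4]
GT      : [0]
PUSH -7 : [0, -7]
STORE 0 : [0]
LOAD 0  : [0, -7]
ADD     : [-7]
PUSH -1 : [-7, -1]
LT      : [1]
PUSH -2 : [1, -2]
LOAD 0  : [1, -2, -7]
SWAP    : [1, -7, -2]
ROT     : [-7, -2, 1]
ROT     : [-2, 1, -7]

[-2, 1, -7]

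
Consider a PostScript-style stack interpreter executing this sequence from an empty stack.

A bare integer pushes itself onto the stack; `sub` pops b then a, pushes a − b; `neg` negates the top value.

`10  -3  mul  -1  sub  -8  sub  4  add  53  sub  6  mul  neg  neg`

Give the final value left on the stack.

10  → 10
-3  → 10 -3
mul → -30
-1  → -30 -1
sub → -29
-8  → -29 -8
sub → -21
4   → -21 4
add → -17
53  → -17 53
sub → -70
6   → -70 6
mul → -420
neg → 420
neg → -420

-420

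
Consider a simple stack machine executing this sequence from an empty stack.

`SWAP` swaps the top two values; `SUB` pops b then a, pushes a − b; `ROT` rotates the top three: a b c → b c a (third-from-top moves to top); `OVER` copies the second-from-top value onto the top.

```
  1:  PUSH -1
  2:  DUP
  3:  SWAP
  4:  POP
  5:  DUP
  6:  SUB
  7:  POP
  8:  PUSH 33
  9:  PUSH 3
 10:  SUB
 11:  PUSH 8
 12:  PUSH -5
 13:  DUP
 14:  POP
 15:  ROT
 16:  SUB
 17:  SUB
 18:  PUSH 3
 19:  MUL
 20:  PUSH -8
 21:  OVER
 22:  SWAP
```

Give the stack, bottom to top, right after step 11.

PUSH -1 → -1
DUP     → -1 -1
SWAP    → -1 -1
POP     → -1
DUP     → -1 -1
SUB     → 0
POP     → (empty)
PUSH 33 → 33
PUSH 3  → 33 3
SUB     → 30
PUSH 8  → 30 8

[30, 8]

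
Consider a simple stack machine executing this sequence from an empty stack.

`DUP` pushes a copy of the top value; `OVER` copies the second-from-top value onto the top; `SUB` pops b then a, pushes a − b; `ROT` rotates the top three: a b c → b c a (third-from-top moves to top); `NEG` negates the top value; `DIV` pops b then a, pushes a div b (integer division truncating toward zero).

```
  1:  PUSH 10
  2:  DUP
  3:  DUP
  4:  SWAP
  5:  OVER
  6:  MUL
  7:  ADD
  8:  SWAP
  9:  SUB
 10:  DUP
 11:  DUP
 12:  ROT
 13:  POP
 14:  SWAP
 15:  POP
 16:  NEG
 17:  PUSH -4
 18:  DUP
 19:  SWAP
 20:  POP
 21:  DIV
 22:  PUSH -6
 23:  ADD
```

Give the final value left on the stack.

19

PUSH 10 -> 10
DUP     -> 10 10
DUP     -> 10 10 10
SWAP    -> 10 10 10
OVER    -> 10 10 10 10
MUL     -> 10 10 100
ADD     -> 10 110
SWAP    -> 110 10
SUB     -> 100
DUP     -> 100 100
DUP     -> 100 100 100
ROT     -> 100 100 100
POP     -> 100 100
SWAP    -> 100 100
POP     -> 100
NEG     -> -100
PUSH -4 -> -100 -4
DUP     -> -100 -4 -4
SWAP    -> -100 -4 -4
POP     -> -100 -4
DIV     -> 25
PUSH -6 -> 25 -6
ADD     -> 19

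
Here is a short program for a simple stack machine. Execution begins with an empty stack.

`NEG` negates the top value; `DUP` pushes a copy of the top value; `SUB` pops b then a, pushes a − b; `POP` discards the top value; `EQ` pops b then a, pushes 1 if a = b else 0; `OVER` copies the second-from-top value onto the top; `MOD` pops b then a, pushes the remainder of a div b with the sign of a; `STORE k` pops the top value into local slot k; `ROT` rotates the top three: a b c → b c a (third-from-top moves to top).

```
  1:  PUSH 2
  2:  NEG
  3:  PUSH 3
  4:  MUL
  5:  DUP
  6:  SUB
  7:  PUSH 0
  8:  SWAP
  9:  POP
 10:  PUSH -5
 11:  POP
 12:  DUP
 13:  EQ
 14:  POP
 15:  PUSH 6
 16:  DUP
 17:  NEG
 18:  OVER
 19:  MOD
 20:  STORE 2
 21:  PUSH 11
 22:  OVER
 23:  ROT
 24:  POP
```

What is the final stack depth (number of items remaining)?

PUSH 2  : 2
NEG     : -2
PUSH 3  : -2 3
MUL     : -6
DUP     : -6 -6
SUB     : 0
PUSH 0  : 0 0
SWAP    : 0 0
POP     : 0
PUSH -5 : 0 -5
POP     : 0
DUP     : 0 0
EQ      : 1
POP     : (empty)
PUSH 6  : 6
DUP     : 6 6
NEG     : 6 -6
OVER    : 6 -6 6
MOD     : 6 0
STORE 2 : 6
PUSH 11 : 6 11
OVER    : 6 11 6
ROT     : 11 6 6
POP     : 11 6

2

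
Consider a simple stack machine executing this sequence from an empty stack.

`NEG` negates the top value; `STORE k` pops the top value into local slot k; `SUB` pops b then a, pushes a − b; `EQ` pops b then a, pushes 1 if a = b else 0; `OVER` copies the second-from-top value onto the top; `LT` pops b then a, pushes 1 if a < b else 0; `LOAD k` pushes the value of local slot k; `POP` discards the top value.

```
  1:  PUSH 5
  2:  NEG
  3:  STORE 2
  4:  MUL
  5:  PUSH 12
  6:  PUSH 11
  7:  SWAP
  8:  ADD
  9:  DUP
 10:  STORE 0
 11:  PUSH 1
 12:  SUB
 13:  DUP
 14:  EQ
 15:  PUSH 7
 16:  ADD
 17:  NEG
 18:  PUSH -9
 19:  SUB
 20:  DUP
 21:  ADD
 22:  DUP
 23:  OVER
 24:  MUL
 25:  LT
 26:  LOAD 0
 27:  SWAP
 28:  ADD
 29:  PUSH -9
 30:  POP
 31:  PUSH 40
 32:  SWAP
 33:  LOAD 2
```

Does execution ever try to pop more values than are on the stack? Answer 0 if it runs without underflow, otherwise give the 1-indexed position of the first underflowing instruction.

4

PUSH 5   5
NEG      -5
STORE 2  (empty)
MUL  — needs 2 operands, stack has 0 → underflow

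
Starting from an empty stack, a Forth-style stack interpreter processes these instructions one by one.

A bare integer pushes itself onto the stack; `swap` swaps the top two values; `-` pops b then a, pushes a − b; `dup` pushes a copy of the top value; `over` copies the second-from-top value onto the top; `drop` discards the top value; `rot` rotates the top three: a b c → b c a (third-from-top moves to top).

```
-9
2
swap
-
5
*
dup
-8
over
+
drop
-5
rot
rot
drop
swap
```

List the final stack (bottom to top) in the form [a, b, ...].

-9   → [-9]
2    → [-9, 2]
swap → [2, -9]
-    → [11]
5    → [11, 5]
*    → [55]
dup  → [55, 55]
-8   → [55, 55, -8]
over → [55, 55, -8, 55]
+    → [55, 55, 47]
drop → [55, 55]
-5   → [55, 55, -5]
rot  → [55, -5, 55]
rot  → [-5, 55, 55]
drop → [-5, 55]
swap → [55, -5]

[55, -5]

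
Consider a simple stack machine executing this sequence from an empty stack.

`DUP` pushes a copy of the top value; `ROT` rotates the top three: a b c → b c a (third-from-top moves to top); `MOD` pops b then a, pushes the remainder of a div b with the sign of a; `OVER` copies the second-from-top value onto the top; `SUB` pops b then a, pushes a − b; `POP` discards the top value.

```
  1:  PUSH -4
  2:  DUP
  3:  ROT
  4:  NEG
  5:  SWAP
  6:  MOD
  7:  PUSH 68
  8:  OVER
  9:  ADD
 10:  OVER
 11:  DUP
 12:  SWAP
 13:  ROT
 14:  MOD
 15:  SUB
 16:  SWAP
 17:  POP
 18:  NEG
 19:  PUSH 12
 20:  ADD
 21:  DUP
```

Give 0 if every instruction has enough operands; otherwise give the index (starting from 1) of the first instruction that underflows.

PUSH -4 : [-4]
DUP     : [-4, -4]
ROT  — needs 3 operands, stack has 2 → underflow

3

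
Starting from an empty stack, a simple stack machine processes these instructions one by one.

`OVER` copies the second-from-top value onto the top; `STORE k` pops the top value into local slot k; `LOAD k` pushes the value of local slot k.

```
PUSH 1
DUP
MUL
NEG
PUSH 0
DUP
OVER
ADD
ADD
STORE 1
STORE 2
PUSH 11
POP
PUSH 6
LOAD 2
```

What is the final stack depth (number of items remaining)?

2

PUSH 1  : 1
DUP     : 1 1
MUL     : 1
NEG     : -1
PUSH 0  : -1 0
DUP     : -1 0 0
OVER    : -1 0 0 0
ADD     : -1 0 0
ADD     : -1 0
STORE 1 : -1
STORE 2 : (empty)
PUSH 11 : 11
POP     : (empty)
PUSH 6  : 6
LOAD 2  : 6 -1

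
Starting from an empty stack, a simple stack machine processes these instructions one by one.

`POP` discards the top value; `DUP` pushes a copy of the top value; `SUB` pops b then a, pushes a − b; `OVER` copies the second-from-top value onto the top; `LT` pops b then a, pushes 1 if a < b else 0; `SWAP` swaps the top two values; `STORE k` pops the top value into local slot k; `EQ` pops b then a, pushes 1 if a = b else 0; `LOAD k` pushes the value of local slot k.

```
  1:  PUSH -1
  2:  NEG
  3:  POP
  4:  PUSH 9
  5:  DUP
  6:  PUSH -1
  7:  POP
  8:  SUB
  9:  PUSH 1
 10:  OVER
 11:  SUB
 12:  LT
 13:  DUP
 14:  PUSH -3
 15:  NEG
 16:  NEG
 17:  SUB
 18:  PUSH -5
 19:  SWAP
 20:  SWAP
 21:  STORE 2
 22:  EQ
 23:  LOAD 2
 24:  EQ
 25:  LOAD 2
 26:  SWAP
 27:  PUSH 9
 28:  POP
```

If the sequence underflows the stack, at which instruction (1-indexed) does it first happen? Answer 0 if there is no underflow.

PUSH -1 -> [-1]
NEG     -> [1]
POP     -> []
PUSH 9  -> [9]
DUP     -> [9, 9]
PUSH -1 -> [9, 9, -1]
POP     -> [9, 9]
SUB     -> [0]
PUSH 1  -> [0, 1]
OVER    -> [0, 1, 0]
SUB     -> [0, 1]
LT      -> [1]
DUP     -> [1, 1]
PUSH -3 -> [1, 1, -3]
NEG     -> [1, 1, 3]
NEG     -> [1, 1, -3]
SUB     -> [1, 4]
PUSH -5 -> [1, 4, -5]
SWAP    -> [1, -5, 4]
SWAP    -> [1, 4, -5]
STORE 2 -> [1, 4]
EQ      -> [0]
LOAD 2  -> [0, -5]
EQ      -> [0]
LOAD 2  -> [0, -5]
SWAP    -> [-5, 0]
PUSH 9  -> [-5, 0, 9]
POP     -> [-5, 0]

0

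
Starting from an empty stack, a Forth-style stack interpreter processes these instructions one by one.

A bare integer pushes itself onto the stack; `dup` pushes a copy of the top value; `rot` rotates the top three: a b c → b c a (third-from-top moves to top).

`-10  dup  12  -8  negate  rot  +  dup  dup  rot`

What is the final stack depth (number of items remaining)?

-10    : [-10]
dup    : [-10, -10]
12     : [-10, -10, 12]
-8     : [-10, -10, 12, -8]
negate : [-10, -10, 12, 8]
rot    : [-10, 12, 8, -10]
+      : [-10, 12, -2]
dup    : [-10, 12, -2, -2]
dup    : [-10, 12, -2, -2, -2]
rot    : [-10, 12, -2, -2, -2]

5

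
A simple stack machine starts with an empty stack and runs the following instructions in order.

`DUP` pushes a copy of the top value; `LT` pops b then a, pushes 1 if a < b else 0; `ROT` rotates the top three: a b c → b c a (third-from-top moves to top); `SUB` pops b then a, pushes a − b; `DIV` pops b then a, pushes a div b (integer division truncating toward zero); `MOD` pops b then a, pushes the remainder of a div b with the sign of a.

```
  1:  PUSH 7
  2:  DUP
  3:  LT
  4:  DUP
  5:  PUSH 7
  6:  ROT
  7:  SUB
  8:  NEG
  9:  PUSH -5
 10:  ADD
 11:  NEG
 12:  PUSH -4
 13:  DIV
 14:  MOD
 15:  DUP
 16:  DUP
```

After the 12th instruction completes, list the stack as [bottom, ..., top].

PUSH 7  -> 7
DUP     -> 7 7
LT      -> 0
DUP     -> 0 0
PUSH 7  -> 0 0 7
ROT     -> 0 7 0
SUB     -> 0 7
NEG     -> 0 -7
PUSH -5 -> 0 -7 -5
ADD     -> 0 -12
NEG     -> 0 12
PUSH -4 -> 0 12 -4

[0, 12, -4]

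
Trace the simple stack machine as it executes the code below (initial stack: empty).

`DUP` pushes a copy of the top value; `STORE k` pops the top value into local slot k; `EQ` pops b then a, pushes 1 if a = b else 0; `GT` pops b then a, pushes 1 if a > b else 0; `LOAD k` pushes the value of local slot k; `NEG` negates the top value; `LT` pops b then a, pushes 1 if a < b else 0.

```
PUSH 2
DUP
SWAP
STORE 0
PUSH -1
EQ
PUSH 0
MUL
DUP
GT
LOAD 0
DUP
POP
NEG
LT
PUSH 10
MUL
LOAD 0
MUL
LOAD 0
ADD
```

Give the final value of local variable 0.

PUSH 2  → 2
DUP     → 2 2
SWAP    → 2 2
STORE 0 → 2
PUSH -1 → 2 -1
EQ      → 0
PUSH 0  → 0 0
MUL     → 0
DUP     → 0 0
GT      → 0
LOAD 0  → 0 2
DUP     → 0 2 2
POP     → 0 2
NEG     → 0 -2
LT      → 0
PUSH 10 → 0 10
MUL     → 0
LOAD 0  → 0 2
MUL     → 0
LOAD 0  → 0 2
ADD     → 2

2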